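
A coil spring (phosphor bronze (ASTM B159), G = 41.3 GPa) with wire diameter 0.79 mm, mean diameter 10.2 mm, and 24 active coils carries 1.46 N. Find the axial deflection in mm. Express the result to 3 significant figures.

k = Gd⁴/(8D³N_a) = (41.3×10³)(0.79⁴)/(8·10.2³·24) = 0.078951 N/mm
δ = F/k = 1.46 / 0.078951 = 18.493 mm

18.5 mm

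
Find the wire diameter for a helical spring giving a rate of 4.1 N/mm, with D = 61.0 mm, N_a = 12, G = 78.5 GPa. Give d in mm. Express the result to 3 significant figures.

5.81 mm

d = (8D³N_a·k / G)^(1/4) = (8·61.0³·12·4.1 / (78.5×10³))^0.25
  = (1138.1)^0.25 = 5.8082 mm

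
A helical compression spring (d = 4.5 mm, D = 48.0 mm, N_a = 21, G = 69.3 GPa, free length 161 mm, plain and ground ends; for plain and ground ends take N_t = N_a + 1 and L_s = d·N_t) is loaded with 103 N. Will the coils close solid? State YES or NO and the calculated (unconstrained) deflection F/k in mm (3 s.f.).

k = Gd⁴/(8D³N_a) = (69.3×10³)(4.5⁴)/(8·48.0³·21) = 1.5295 N/mm
N_t = 22; L_s = 4.5·22 = 99 mm; δ_solid = L₀ − L_s = 161 − 99 = 62 mm
δ = F/k = 103/1.5295 = 67.342 mm
δ ≥ δ_solid → spring goes solid

YES, δ = 67.3 mm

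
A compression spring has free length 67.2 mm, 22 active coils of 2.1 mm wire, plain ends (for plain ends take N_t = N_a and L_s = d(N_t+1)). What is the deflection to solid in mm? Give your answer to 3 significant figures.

N_t = 22; L_s = 2.1·23 = 48.3 mm
δ_solid = L₀ − L_s = 67.2 − 48.3 = 18.9 mm

18.9 mm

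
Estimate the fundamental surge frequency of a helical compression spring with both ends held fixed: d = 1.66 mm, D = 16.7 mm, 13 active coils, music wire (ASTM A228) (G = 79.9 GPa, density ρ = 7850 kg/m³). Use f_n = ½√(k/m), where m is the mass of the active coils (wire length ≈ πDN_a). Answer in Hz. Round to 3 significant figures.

164 Hz

k = Gd⁴/(8D³N_a) = (79.9×10³)(1.66⁴)/(8·16.7³·13) = 1.2526 N/mm = 1252.6 N/m
Wire length L = πDN_a = π·16.7·13 = 682.04 mm
m = ρ·(πd²/4)·L = 7850 × 2.1642×10⁻⁶ m² × 0.68204 m = 0.011587 kg
f_n = ½√(k/m) = 0.5·√(1252.6/0.011587) = 0.5·√(1.081e+05) = 164.39 Hz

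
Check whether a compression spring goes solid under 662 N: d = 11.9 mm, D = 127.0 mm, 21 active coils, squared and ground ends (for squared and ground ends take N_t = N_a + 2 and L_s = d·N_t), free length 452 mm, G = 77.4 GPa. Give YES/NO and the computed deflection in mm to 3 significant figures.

k = Gd⁴/(8D³N_a) = (77.4×10³)(11.9⁴)/(8·127.0³·21) = 4.5103 N/mm
N_t = 23; L_s = 11.9·23 = 273.7 mm; δ_solid = L₀ − L_s = 452 − 273.7 = 178.3 mm
δ = F/k = 662/4.5103 = 146.77 mm
δ < δ_solid → spring does not go solid

NO, δ = 147 mm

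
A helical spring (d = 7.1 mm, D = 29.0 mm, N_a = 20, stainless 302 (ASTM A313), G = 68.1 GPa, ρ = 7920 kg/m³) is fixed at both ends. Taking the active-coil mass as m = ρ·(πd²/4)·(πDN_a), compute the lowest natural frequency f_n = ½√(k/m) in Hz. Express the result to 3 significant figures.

k = Gd⁴/(8D³N_a) = (68.1×10³)(7.1⁴)/(8·29.0³·20) = 44.347 N/mm = 44347 N/m
Wire length L = πDN_a = π·29.0·20 = 1822.1 mm
m = ρ·(πd²/4)·L = 7920 × 39.592×10⁻⁶ m² × 1.8221 m = 0.57136 kg
f_n = ½√(k/m) = 0.5·√(44347/0.57136) = 0.5·√(77617) = 139.3 Hz

139 Hz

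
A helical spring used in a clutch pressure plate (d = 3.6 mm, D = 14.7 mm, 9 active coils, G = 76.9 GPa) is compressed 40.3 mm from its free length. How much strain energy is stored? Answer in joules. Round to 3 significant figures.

k = Gd⁴/(8D³N_a) = (76.9×10³)(3.6⁴)/(8·14.7³·9) = 56.474 N/mm
U = ½kδ² = 0.5 × 56.474 × 40.3² = 45860 N·mm = 45.86 J

45.9 J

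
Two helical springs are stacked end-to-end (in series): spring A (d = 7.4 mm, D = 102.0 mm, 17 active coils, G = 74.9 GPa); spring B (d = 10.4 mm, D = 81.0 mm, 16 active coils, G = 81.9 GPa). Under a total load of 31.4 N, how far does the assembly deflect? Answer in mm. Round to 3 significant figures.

k_A = Gd⁴/(8D³N_a) = (74.9×10³)(7.4⁴)/(8·102.0³·17) = 1.5562 N/mm
k_B = Gd⁴/(8D³N_a) = (81.9×10³)(10.4⁴)/(8·81.0³·16) = 14.085 N/mm
Series: 1/k_eq = 1/1.5562 + 1/14.085 = 0.71358; k_eq = 1.4014 N/mm
δ = F/k_eq = 31.4/1.4014 = 22.407 mm

22.4 mm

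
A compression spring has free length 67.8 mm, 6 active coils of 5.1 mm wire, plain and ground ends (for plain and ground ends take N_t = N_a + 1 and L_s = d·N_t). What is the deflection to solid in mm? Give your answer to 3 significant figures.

32.1 mm

N_t = 7; L_s = 5.1·7 = 35.7 mm
δ_solid = L₀ − L_s = 67.8 − 35.7 = 32.1 mm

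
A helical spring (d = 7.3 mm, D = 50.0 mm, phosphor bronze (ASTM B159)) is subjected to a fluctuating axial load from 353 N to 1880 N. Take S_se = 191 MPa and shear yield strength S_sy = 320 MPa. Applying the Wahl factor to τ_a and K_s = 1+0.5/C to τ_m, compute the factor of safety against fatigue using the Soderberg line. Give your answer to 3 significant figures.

0.355

C = D/d = 50.0/7.3 = 6.8493; K_W = (4C−1)/(4C−4)+0.615/C = 1.2180; K_s = 1+0.5/C = 1.0730
F_a = (F_max−F_min)/2 = 763.5 N; F_m = (F_max+F_min)/2 = 1116.5 N
τ_a = K_W·8F_aD/(πd³) = 1.2180 × 249.89 = 304.37 MPa
τ_m = K_s·8F_mD/(πd³) = 1.0730 × 365.43 = 392.1 MPa
Soderberg: 1/n_f = τ_a/S_se + τ_m/S_sy = 304.37/191 + 392.1/320 = 1.59356 + 1.22532 = 2.8189
n_f = 1/2.8189 = 0.3548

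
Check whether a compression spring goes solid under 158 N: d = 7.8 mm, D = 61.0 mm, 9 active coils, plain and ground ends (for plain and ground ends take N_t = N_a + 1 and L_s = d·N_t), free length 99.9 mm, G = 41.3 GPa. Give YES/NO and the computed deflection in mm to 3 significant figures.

k = Gd⁴/(8D³N_a) = (41.3×10³)(7.8⁴)/(8·61.0³·9) = 9.3542 N/mm
N_t = 10; L_s = 7.8·10 = 78 mm; δ_solid = L₀ − L_s = 99.9 − 78 = 21.9 mm
δ = F/k = 158/9.3542 = 16.891 mm
δ < δ_solid → spring does not go solid

NO, δ = 16.9 mm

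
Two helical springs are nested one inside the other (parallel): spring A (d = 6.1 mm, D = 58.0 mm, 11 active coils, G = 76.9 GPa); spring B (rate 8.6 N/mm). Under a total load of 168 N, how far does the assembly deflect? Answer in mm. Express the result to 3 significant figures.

11.4 mm

k_A = Gd⁴/(8D³N_a) = (76.9×10³)(6.1⁴)/(8·58.0³·11) = 6.2012 N/mm
Parallel: k_eq = 6.2012 + 8.6 = 14.801 N/mm
δ = F/k_eq = 168/14.801 = 11.35 mm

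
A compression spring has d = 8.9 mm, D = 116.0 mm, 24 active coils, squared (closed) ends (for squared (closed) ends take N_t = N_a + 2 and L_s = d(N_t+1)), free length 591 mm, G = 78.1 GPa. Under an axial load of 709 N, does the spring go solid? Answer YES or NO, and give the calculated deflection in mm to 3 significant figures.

YES, δ = 434 mm

k = Gd⁴/(8D³N_a) = (78.1×10³)(8.9⁴)/(8·116.0³·24) = 1.6351 N/mm
N_t = 26; L_s = 8.9·27 = 240.3 mm; δ_solid = L₀ − L_s = 591 − 240.3 = 350.7 mm
δ = F/k = 709/1.6351 = 433.62 mm
δ ≥ δ_solid → spring goes solid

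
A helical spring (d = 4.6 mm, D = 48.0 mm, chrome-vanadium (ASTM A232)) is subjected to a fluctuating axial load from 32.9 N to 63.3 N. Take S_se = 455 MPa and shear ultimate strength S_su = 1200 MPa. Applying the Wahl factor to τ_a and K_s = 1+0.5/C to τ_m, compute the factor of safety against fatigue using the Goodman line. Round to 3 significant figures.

9.95

C = D/d = 48.0/4.6 = 10.4348; K_W = (4C−1)/(4C−4)+0.615/C = 1.1384; K_s = 1+0.5/C = 1.0479
F_a = (F_max−F_min)/2 = 15.2 N; F_m = (F_max+F_min)/2 = 48.1 N
τ_a = K_W·8F_aD/(πd³) = 1.1384 × 19.088 = 21.73 MPa
τ_m = K_s·8F_mD/(πd³) = 1.0479 × 60.402 = 63.296 MPa
Goodman: 1/n_f = τ_a/S_se + τ_m/S_su = 21.73/455 + 63.296/1200 = 0.04776 + 0.05275 = 0.10051
n_f = 1/0.10051 = 9.95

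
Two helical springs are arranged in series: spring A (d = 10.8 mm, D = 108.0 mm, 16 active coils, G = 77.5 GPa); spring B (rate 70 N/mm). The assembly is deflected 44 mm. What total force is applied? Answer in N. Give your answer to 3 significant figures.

263 N

k_A = Gd⁴/(8D³N_a) = (77.5×10³)(10.8⁴)/(8·108.0³·16) = 6.5391 N/mm
Series: 1/k_eq = 1/6.5391 + 1/70 = 0.16721; k_eq = 5.9804 N/mm
F = k_eq·δ = 5.9804·44 = 263.14 N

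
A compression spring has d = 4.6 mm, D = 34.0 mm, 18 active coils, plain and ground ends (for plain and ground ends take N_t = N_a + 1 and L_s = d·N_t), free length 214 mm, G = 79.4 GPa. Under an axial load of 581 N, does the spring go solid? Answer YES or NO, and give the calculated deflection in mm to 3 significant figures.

NO, δ = 92.5 mm

k = Gd⁴/(8D³N_a) = (79.4×10³)(4.6⁴)/(8·34.0³·18) = 6.2813 N/mm
N_t = 19; L_s = 4.6·19 = 87.4 mm; δ_solid = L₀ − L_s = 214 − 87.4 = 126.6 mm
δ = F/k = 581/6.2813 = 92.496 mm
δ < δ_solid → spring does not go solid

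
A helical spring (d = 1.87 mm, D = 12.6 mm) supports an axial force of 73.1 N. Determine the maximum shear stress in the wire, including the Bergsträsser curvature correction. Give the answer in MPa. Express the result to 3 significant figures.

Spring index C = D/d = 12.6/1.87 = 6.7380
K_B = (4C+2)/(4C−3) = 28.952/23.952 = 1.2088
τ₀ = 8FD/(πd³) = 8·73.1·12.6/(π·1.87³) = 7368.48/20.544 = 358.68 MPa
τ_max = K·τ₀ = 1.2088 × 358.68 = 433.55 MPa

434 MPa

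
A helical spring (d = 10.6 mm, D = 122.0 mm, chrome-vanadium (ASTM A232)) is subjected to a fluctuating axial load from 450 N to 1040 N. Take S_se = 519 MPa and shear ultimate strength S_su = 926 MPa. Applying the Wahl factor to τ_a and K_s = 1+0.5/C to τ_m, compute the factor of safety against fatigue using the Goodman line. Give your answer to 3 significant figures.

C = D/d = 122.0/10.6 = 11.5094; K_W = (4C−1)/(4C−4)+0.615/C = 1.1248; K_s = 1+0.5/C = 1.0434
F_a = (F_max−F_min)/2 = 295 N; F_m = (F_max+F_min)/2 = 745 N
τ_a = K_W·8F_aD/(πd³) = 1.1248 × 76.949 = 86.552 MPa
τ_m = K_s·8F_mD/(πd³) = 1.0434 × 194.33 = 202.77 MPa
Goodman: 1/n_f = τ_a/S_se + τ_m/S_su = 86.552/519 + 202.77/926 = 0.16677 + 0.21898 = 0.38574
n_f = 1/0.38574 = 2.592

2.59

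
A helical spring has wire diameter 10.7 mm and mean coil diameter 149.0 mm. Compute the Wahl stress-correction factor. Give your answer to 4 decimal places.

C = D/d = 149.0/10.7 = 13.9252
K_W = (4C−1)/(4C−4) + 0.615/C = 54.701/51.701 + 0.0442 = 1.1022

1.1022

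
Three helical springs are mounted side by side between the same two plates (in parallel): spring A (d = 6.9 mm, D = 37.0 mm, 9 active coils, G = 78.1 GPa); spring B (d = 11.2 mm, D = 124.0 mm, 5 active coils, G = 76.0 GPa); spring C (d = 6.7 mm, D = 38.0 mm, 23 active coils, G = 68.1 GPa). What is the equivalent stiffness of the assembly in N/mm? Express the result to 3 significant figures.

77.8 N/mm

k_A = Gd⁴/(8D³N_a) = (78.1×10³)(6.9⁴)/(8·37.0³·9) = 48.541 N/mm
k_B = Gd⁴/(8D³N_a) = (76.0×10³)(11.2⁴)/(8·124.0³·5) = 15.681 N/mm
k_C = Gd⁴/(8D³N_a) = (68.1×10³)(6.7⁴)/(8·38.0³·23) = 13.592 N/mm
Parallel: k_eq = 48.541 + 15.681 + 13.592 = 77.813 N/mm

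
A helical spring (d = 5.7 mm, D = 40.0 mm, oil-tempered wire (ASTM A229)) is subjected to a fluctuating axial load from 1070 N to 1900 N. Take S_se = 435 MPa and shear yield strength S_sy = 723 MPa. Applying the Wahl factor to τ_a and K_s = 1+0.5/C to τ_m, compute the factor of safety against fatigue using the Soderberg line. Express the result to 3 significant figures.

C = D/d = 40.0/5.7 = 7.0175; K_W = (4C−1)/(4C−4)+0.615/C = 1.2123; K_s = 1+0.5/C = 1.0713
F_a = (F_max−F_min)/2 = 415 N; F_m = (F_max+F_min)/2 = 1485 N
τ_a = K_W·8F_aD/(πd³) = 1.2123 × 228.26 = 276.71 MPa
τ_m = K_s·8F_mD/(πd³) = 1.0713 × 816.77 = 874.97 MPa
Soderberg: 1/n_f = τ_a/S_se + τ_m/S_sy = 276.71/435 + 874.97/723 = 0.63611 + 1.21019 = 1.8463
n_f = 1/1.8463 = 0.5416

0.542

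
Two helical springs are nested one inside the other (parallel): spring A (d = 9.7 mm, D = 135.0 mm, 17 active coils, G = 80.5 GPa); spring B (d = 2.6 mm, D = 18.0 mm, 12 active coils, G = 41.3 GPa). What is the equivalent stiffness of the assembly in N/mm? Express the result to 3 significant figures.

k_A = Gd⁴/(8D³N_a) = (80.5×10³)(9.7⁴)/(8·135.0³·17) = 2.1298 N/mm
k_B = Gd⁴/(8D³N_a) = (41.3×10³)(2.6⁴)/(8·18.0³·12) = 3.371 N/mm
Parallel: k_eq = 2.1298 + 3.371 = 5.5008 N/mm

5.50 N/mm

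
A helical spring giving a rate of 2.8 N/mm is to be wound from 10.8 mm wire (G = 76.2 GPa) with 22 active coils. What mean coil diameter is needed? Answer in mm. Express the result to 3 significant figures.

128 mm

D = (Gd⁴/(8N_a·k))^(1/3) = (76.2×10³·10.8⁴/(8·22·2.8))^(1/3)
  = (2.10368e+06)^(1/3) = 128.1326 mm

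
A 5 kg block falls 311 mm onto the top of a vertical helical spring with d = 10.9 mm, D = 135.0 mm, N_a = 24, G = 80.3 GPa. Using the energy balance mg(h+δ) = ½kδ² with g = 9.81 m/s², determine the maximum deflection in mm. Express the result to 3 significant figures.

k = Gd⁴/(8D³N_a) = (80.3×10³)(10.9⁴)/(8·135.0³·24) = 2.3995 N/mm
W = mg = 5 × 9.81 = 49.05 N
½kδ² − Wδ − Wh = 0 → δ = (W + √(W² + 2kWh))/k
δ = (49.05 + √(2405.9 + 73206.3))/2.3995 = (49.05 + 274.98)/2.3995 = 135.04 mm

135 mm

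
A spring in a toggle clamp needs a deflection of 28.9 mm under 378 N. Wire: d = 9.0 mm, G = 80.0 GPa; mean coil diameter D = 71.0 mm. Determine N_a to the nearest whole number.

14

Required rate k = F/δ = 378/28.9 = 13.08 N/mm
N_a = Gd⁴/(8D³k) = (80.0×10³ × 9.0⁴)/(8 × 71.0³ × 13.08)
    = 5.2488e+08 / 3.74506e+07 = 14.02 → 14 coils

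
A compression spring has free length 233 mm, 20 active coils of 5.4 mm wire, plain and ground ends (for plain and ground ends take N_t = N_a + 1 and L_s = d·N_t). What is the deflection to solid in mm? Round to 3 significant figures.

120 mm

N_t = 21; L_s = 5.4·21 = 113.4 mm
δ_solid = L₀ − L_s = 233 − 113.4 = 119.6 mm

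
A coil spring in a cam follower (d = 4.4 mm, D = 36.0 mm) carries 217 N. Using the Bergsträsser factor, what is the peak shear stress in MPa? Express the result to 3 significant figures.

Spring index C = D/d = 36.0/4.4 = 8.1818
K_B = (4C+2)/(4C−3) = 34.727/29.727 = 1.1682
τ₀ = 8FD/(πd³) = 8·217·36.0/(π·4.4³) = 62496/267.61 = 233.53 MPa
τ_max = K·τ₀ = 1.1682 × 233.53 = 272.81 MPa

273 MPa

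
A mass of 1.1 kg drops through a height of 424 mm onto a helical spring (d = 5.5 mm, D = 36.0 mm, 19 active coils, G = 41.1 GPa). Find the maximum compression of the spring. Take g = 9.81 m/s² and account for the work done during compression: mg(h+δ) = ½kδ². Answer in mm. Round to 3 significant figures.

k = Gd⁴/(8D³N_a) = (41.1×10³)(5.5⁴)/(8·36.0³·19) = 5.3032 N/mm
W = mg = 1.1 × 9.81 = 10.791 N
½kδ² − Wδ − Wh = 0 → δ = (W + √(W² + 2kWh))/k
δ = (10.791 + √(116.45 + 48528.7))/5.3032 = (10.791 + 220.56)/5.3032 = 43.624 mm

43.6 mm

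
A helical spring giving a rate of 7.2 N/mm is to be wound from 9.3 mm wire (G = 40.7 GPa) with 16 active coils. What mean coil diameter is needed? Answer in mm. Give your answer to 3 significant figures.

D = (Gd⁴/(8N_a·k))^(1/3) = (40.7×10³·9.3⁴/(8·16·7.2))^(1/3)
  = (330357)^(1/3) = 69.1292 mm

69.1 mm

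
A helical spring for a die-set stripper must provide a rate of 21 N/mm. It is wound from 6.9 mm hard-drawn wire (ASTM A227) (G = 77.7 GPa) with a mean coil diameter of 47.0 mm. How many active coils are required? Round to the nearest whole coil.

N_a = Gd⁴/(8D³k) = (77.7×10³ × 6.9⁴)/(8 × 47.0³ × 21)
    = 1.76124e+08 / 1.74423e+07 = 10.1 → 10 coils

10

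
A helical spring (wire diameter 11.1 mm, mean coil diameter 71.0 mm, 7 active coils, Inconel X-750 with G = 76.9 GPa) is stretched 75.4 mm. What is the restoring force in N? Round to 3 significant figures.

4390 N

k = Gd⁴/(8D³N_a) = (76.9×10³)(11.1⁴)/(8·71.0³·7) = 58.245 N/mm
F = k·δ = 58.245 × 75.4 = 4391.6 N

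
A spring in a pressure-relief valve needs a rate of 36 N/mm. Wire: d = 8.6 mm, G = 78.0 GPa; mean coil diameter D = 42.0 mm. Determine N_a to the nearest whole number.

20

N_a = Gd⁴/(8D³k) = (78.0×10³ × 8.6⁴)/(8 × 42.0³ × 36)
    = 4.26666e+08 / 2.13373e+07 = 20 → 20 coils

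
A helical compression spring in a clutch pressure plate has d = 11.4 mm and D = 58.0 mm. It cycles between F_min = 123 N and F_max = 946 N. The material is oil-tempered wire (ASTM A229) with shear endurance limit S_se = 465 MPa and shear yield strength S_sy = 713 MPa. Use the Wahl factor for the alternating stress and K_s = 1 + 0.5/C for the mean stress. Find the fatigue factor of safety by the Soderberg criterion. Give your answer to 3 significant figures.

C = D/d = 58.0/11.4 = 5.0877; K_W = (4C−1)/(4C−4)+0.615/C = 1.3044; K_s = 1+0.5/C = 1.0983
F_a = (F_max−F_min)/2 = 411.5 N; F_m = (F_max+F_min)/2 = 534.5 N
τ_a = K_W·8F_aD/(πd³) = 1.3044 × 41.023 = 53.508 MPa
τ_m = K_s·8F_mD/(πd³) = 1.0983 × 53.285 = 58.521 MPa
Soderberg: 1/n_f = τ_a/S_se + τ_m/S_sy = 53.508/465 + 58.521/713 = 0.11507 + 0.08208 = 0.19715
n_f = 1/0.19715 = 5.072

5.07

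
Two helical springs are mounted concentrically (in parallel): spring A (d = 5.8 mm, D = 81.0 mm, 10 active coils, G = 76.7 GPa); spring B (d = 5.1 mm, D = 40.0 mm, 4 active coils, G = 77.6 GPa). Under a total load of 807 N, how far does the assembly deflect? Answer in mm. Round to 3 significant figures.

29.2 mm

k_A = Gd⁴/(8D³N_a) = (76.7×10³)(5.8⁴)/(8·81.0³·10) = 2.0416 N/mm
k_B = Gd⁴/(8D³N_a) = (77.6×10³)(5.1⁴)/(8·40.0³·4) = 25.634 N/mm
Parallel: k_eq = 2.0416 + 25.634 = 27.675 N/mm
δ = F/k_eq = 807/27.675 = 29.16 mm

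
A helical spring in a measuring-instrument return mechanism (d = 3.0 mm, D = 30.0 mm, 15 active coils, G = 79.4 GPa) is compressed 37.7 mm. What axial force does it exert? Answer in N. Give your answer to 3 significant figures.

74.8 N

k = Gd⁴/(8D³N_a) = (79.4×10³)(3.0⁴)/(8·30.0³·15) = 1.985 N/mm
F = k·δ = 1.985 × 37.7 = 74.835 N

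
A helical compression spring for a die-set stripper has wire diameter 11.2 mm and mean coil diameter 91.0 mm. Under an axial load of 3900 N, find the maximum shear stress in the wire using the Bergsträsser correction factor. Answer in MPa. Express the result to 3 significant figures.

Spring index C = D/d = 91.0/11.2 = 8.1250
K_B = (4C+2)/(4C−3) = 34.500/29.500 = 1.1695
τ₀ = 8FD/(πd³) = 8·3900·91.0/(π·11.2³) = 2.8392e+06/4413.7 = 643.27 MPa
τ_max = K·τ₀ = 1.1695 × 643.27 = 752.3 MPa

752 MPa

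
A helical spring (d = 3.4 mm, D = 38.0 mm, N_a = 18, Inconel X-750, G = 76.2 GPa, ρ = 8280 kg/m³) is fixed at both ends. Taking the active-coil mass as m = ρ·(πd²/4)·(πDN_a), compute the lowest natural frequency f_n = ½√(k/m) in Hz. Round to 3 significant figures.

44.7 Hz

k = Gd⁴/(8D³N_a) = (76.2×10³)(3.4⁴)/(8·38.0³·18) = 1.2887 N/mm = 1288.7 N/m
Wire length L = πDN_a = π·38.0·18 = 2148.8 mm
m = ρ·(πd²/4)·L = 8280 × 9.0792×10⁻⁶ m² × 2.1488 m = 0.16154 kg
f_n = ½√(k/m) = 0.5·√(1288.7/0.16154) = 0.5·√(7977.6) = 44.659 Hz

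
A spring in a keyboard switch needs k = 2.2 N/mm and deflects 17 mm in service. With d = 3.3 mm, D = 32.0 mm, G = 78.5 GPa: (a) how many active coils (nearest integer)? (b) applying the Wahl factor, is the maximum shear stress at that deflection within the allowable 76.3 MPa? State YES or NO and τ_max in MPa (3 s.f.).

N_a = Gd⁴/(8D³k) = (78.5×10³)(3.3⁴)/(8·32.0³·2.2) = 16.14 → N_a = 16
Actual rate k = Gd⁴/(8D³·16) = 2.2196 N/mm
Working load F = kδ = 2.2196·17 = 37.732 N
C = 32.0/3.3 = 9.6970; K_W = (4C−1)/(4C−4)+0.615/C = 1.1497
τ_max = K_W·8FD/(πd³) = 1.1497·85.558 = 98.363 MPa
τ_max > 76.3 MPa → exceeds allowable

(a) 16 coils; (b) NO, τ_max = 98.4 MPa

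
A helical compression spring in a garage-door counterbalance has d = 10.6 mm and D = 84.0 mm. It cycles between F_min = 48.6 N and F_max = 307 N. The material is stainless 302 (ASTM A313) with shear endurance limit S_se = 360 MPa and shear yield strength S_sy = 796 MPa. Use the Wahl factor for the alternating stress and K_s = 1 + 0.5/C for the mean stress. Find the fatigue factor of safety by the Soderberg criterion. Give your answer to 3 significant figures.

8.40

C = D/d = 84.0/10.6 = 7.9245; K_W = (4C−1)/(4C−4)+0.615/C = 1.1859; K_s = 1+0.5/C = 1.0631
F_a = (F_max−F_min)/2 = 129.2 N; F_m = (F_max+F_min)/2 = 177.8 N
τ_a = K_W·8F_aD/(πd³) = 1.1859 × 23.204 = 27.518 MPa
τ_m = K_s·8F_mD/(πd³) = 1.0631 × 31.933 = 33.947 MPa
Soderberg: 1/n_f = τ_a/S_se + τ_m/S_sy = 27.518/360 + 33.947/796 = 0.07644 + 0.04265 = 0.11909
n_f = 1/0.11909 = 8.397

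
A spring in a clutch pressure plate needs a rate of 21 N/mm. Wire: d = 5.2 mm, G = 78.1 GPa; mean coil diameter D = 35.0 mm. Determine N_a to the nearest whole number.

8

N_a = Gd⁴/(8D³k) = (78.1×10³ × 5.2⁴)/(8 × 35.0³ × 21)
    = 5.71037e+07 / 7.203e+06 = 7.928 → 8 coils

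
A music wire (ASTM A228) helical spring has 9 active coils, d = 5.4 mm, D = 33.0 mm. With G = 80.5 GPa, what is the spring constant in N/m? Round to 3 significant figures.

26500 N/m

k = Gd⁴/(8D³N_a) = (80.5×10³ × 5.4⁴) / (8 × 33.0³ × 9)
  = 6.84496e+07 / 2.58746e+06 = 26.454 N/mm = 26454 N/m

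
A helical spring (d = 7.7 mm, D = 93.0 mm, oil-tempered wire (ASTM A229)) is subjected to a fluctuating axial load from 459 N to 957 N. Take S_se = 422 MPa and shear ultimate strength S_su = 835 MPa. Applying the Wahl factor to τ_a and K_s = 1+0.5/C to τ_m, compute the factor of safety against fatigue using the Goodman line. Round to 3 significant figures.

C = D/d = 93.0/7.7 = 12.0779; K_W = (4C−1)/(4C−4)+0.615/C = 1.1186; K_s = 1+0.5/C = 1.0414
F_a = (F_max−F_min)/2 = 249 N; F_m = (F_max+F_min)/2 = 708 N
τ_a = K_W·8F_aD/(πd³) = 1.1186 × 129.17 = 144.49 MPa
τ_m = K_s·8F_mD/(πd³) = 1.0414 × 367.27 = 382.47 MPa
Goodman: 1/n_f = τ_a/S_se + τ_m/S_su = 144.49/422 + 382.47/835 = 0.34239 + 0.45805 = 0.80044
n_f = 1/0.80044 = 1.249

1.25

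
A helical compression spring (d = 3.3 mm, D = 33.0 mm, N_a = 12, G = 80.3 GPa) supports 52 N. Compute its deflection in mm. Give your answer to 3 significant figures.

18.8 mm

k = Gd⁴/(8D³N_a) = (80.3×10³)(3.3⁴)/(8·33.0³·12) = 2.7603 N/mm
δ = F/k = 52 / 2.7603 = 18.838 mm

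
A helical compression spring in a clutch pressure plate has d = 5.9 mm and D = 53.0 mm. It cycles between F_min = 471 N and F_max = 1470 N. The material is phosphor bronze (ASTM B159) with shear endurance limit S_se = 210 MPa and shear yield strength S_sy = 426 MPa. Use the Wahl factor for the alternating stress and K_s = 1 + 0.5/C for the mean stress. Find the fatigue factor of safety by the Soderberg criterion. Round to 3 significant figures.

C = D/d = 53.0/5.9 = 8.9831; K_W = (4C−1)/(4C−4)+0.615/C = 1.1624; K_s = 1+0.5/C = 1.0557
F_a = (F_max−F_min)/2 = 499.5 N; F_m = (F_max+F_min)/2 = 970.5 N
τ_a = K_W·8F_aD/(πd³) = 1.1624 × 328.24 = 381.55 MPa
τ_m = K_s·8F_mD/(πd³) = 1.0557 × 637.76 = 673.26 MPa
Soderberg: 1/n_f = τ_a/S_se + τ_m/S_sy = 381.55/210 + 673.26/426 = 1.81692 + 1.58041 = 3.3973
n_f = 1/3.3973 = 0.2943

0.294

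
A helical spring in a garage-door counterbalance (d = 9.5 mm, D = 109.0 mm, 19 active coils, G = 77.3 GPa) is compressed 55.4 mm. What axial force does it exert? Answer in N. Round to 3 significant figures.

177 N

k = Gd⁴/(8D³N_a) = (77.3×10³)(9.5⁴)/(8·109.0³·19) = 3.1985 N/mm
F = k·δ = 3.1985 × 55.4 = 177.2 N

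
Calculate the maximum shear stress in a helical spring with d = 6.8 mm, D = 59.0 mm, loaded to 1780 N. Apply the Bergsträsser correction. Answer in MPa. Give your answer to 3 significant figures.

985 MPa

Spring index C = D/d = 59.0/6.8 = 8.6765
K_B = (4C+2)/(4C−3) = 36.706/31.706 = 1.1577
τ₀ = 8FD/(πd³) = 8·1780·59.0/(π·6.8³) = 840160/987.82 = 850.52 MPa
τ_max = K·τ₀ = 1.1577 × 850.52 = 984.65 MPa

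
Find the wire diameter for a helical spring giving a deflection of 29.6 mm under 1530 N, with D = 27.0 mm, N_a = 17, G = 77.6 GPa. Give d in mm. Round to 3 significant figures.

Required rate k = F/δ = 1530/29.6 = 51.689 N/mm
d = (8D³N_a·k / G)^(1/4) = (8·27.0³·17·51.689 / (77.6×10³))^0.25
  = (1783.1)^0.25 = 6.4982 mm

6.50 mm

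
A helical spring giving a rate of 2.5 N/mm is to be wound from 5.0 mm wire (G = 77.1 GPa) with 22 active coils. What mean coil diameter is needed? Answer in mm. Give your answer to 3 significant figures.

47.8 mm

D = (Gd⁴/(8N_a·k))^(1/3) = (77.1×10³·5.0⁴/(8·22·2.5))^(1/3)
  = (109517)^(1/3) = 47.8440 mm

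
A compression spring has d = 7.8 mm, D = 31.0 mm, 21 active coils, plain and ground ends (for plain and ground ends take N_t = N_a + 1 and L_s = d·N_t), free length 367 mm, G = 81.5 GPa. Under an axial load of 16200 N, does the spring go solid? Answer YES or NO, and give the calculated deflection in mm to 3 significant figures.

YES, δ = 269 mm

k = Gd⁴/(8D³N_a) = (81.5×10³)(7.8⁴)/(8·31.0³·21) = 60.276 N/mm
N_t = 22; L_s = 7.8·22 = 171.6 mm; δ_solid = L₀ − L_s = 367 − 171.6 = 195.4 mm
δ = F/k = 16200/60.276 = 268.77 mm
δ ≥ δ_solid → spring goes solid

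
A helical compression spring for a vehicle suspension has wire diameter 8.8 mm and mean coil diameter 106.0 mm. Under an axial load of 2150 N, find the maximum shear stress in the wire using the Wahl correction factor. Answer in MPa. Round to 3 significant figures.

Spring index C = D/d = 106.0/8.8 = 12.0455
K_W = (4C−1)/(4C−4) + 0.615/C = 47.182/44.182 + 0.0511 = 1.1190
τ₀ = 8FD/(πd³) = 8·2150·106.0/(π·8.8³) = 1.8232e+06/2140.9 = 851.6 MPa
τ_max = K·τ₀ = 1.1190 × 851.6 = 952.91 MPa

953 MPa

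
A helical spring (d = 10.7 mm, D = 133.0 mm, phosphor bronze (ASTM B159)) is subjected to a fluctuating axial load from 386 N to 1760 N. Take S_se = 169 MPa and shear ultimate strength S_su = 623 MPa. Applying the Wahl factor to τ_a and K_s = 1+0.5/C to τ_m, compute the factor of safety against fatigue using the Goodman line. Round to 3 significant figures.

0.572

C = D/d = 133.0/10.7 = 12.4299; K_W = (4C−1)/(4C−4)+0.615/C = 1.1151; K_s = 1+0.5/C = 1.0402
F_a = (F_max−F_min)/2 = 687 N; F_m = (F_max+F_min)/2 = 1073 N
τ_a = K_W·8F_aD/(πd³) = 1.1151 × 189.93 = 211.79 MPa
τ_m = K_s·8F_mD/(πd³) = 1.0402 × 296.65 = 308.58 MPa
Goodman: 1/n_f = τ_a/S_se + τ_m/S_su = 211.79/169 + 308.58/623 = 1.25321 + 0.49531 = 1.7485
n_f = 1/1.7485 = 0.5719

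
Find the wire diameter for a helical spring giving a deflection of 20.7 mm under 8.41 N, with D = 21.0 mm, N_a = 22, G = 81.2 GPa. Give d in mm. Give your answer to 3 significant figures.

Required rate k = F/δ = 8.41/20.7 = 0.40628 N/mm
d = (8D³N_a·k / G)^(1/4) = (8·21.0³·22·0.40628 / (81.2×10³))^0.25
  = (8.1553)^0.25 = 1.6899 mm

1.69 mm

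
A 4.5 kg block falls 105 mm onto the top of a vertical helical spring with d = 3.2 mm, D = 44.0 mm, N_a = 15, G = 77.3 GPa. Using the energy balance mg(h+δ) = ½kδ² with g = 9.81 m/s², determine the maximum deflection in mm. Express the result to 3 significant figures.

k = Gd⁴/(8D³N_a) = (77.3×10³)(3.2⁴)/(8·44.0³·15) = 0.79294 N/mm
W = mg = 4.5 × 9.81 = 44.145 N
½kδ² − Wδ − Wh = 0 → δ = (W + √(W² + 2kWh))/k
δ = (44.145 + √(1948.8 + 7350.91))/0.79294 = (44.145 + 96.435)/0.79294 = 177.29 mm

177 mm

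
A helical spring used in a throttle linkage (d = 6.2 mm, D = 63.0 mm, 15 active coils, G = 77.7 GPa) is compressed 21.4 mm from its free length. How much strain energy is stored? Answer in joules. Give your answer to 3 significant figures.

0.876 J

k = Gd⁴/(8D³N_a) = (77.7×10³)(6.2⁴)/(8·63.0³·15) = 3.8264 N/mm
U = ½kδ² = 0.5 × 3.8264 × 21.4² = 876.16 N·mm = 0.87616 J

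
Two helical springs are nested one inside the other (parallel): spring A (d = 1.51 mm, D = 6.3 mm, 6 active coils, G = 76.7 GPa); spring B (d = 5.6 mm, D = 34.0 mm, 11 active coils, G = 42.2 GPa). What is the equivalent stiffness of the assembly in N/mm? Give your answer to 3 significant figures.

k_A = Gd⁴/(8D³N_a) = (76.7×10³)(1.51⁴)/(8·6.3³·6) = 33.223 N/mm
k_B = Gd⁴/(8D³N_a) = (42.2×10³)(5.6⁴)/(8·34.0³·11) = 11.999 N/mm
Parallel: k_eq = 33.223 + 11.999 = 45.222 N/mm

45.2 N/mm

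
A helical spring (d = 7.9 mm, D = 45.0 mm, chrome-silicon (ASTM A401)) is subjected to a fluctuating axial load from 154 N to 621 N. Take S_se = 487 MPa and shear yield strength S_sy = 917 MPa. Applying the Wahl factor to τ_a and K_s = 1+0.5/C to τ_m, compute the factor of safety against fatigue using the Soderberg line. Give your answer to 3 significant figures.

4.03

C = D/d = 45.0/7.9 = 5.6962; K_W = (4C−1)/(4C−4)+0.615/C = 1.2677; K_s = 1+0.5/C = 1.0878
F_a = (F_max−F_min)/2 = 233.5 N; F_m = (F_max+F_min)/2 = 387.5 N
τ_a = K_W·8F_aD/(πd³) = 1.2677 × 54.27 = 68.796 MPa
τ_m = K_s·8F_mD/(πd³) = 1.0878 × 90.062 = 97.968 MPa
Soderberg: 1/n_f = τ_a/S_se + τ_m/S_sy = 68.796/487 + 97.968/917 = 0.14127 + 0.10684 = 0.2481
n_f = 1/0.2481 = 4.031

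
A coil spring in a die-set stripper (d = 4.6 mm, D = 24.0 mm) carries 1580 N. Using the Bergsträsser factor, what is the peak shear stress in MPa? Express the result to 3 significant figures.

1270 MPa

Spring index C = D/d = 24.0/4.6 = 5.2174
K_B = (4C+2)/(4C−3) = 22.870/17.870 = 1.2798
τ₀ = 8FD/(πd³) = 8·1580·24.0/(π·4.6³) = 303360/305.79 = 992.05 MPa
τ_max = K·τ₀ = 1.2798 × 992.05 = 1269.6 MPa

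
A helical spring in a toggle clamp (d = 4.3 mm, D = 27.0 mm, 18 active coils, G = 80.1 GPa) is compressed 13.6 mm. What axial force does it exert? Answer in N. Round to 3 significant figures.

k = Gd⁴/(8D³N_a) = (80.1×10³)(4.3⁴)/(8·27.0³·18) = 9.6617 N/mm
F = k·δ = 9.6617 × 13.6 = 131.4 N

131 N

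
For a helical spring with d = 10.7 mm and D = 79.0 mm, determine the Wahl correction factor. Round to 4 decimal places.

C = D/d = 79.0/10.7 = 7.3832
K_W = (4C−1)/(4C−4) + 0.615/C = 28.533/25.533 + 0.0833 = 1.2008

1.2008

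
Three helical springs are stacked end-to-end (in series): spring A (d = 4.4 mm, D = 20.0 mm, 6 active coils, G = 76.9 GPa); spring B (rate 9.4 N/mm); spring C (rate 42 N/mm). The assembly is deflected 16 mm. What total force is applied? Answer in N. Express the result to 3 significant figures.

k_A = Gd⁴/(8D³N_a) = (76.9×10³)(4.4⁴)/(8·20.0³·6) = 75.06 N/mm
Series: 1/k_eq = 1/75.06 + 1/9.4 + 1/42 = 0.14352; k_eq = 6.9679 N/mm
F = k_eq·δ = 6.9679·16 = 111.49 N

111 N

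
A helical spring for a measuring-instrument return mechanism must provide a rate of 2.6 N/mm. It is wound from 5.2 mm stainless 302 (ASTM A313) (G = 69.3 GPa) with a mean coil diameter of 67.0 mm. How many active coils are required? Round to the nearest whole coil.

N_a = Gd⁴/(8D³k) = (69.3×10³ × 5.2⁴)/(8 × 67.0³ × 2.6)
    = 5.06695e+07 / 6.25587e+06 = 8.1 → 8 coils

8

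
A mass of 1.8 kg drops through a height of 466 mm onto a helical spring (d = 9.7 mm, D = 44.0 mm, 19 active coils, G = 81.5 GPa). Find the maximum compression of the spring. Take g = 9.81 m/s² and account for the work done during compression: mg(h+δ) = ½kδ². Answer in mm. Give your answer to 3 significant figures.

k = Gd⁴/(8D³N_a) = (81.5×10³)(9.7⁴)/(8·44.0³·19) = 55.724 N/mm
W = mg = 1.8 × 9.81 = 17.658 N
½kδ² − Wδ − Wh = 0 → δ = (W + √(W² + 2kWh))/k
δ = (17.658 + √(311.8 + 917065))/55.724 = (17.658 + 957.8)/55.724 = 17.505 mm

17.5 mm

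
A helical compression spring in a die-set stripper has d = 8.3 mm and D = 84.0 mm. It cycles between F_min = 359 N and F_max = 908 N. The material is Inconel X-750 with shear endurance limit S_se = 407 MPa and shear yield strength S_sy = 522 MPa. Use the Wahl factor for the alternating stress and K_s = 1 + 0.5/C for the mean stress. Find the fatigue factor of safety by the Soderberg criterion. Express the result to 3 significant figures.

C = D/d = 84.0/8.3 = 10.1205; K_W = (4C−1)/(4C−4)+0.615/C = 1.1430; K_s = 1+0.5/C = 1.0494
F_a = (F_max−F_min)/2 = 274.5 N; F_m = (F_max+F_min)/2 = 633.5 N
τ_a = K_W·8F_aD/(πd³) = 1.1430 × 102.69 = 117.37 MPa
τ_m = K_s·8F_mD/(πd³) = 1.0494 × 236.99 = 248.7 MPa
Soderberg: 1/n_f = τ_a/S_se + τ_m/S_sy = 117.37/407 + 248.7/522 = 0.28839 + 0.47644 = 0.76483
n_f = 1/0.76483 = 1.307

1.31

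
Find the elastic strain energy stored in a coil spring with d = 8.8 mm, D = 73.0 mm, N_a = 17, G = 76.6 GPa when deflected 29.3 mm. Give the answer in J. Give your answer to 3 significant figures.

3.73 J

k = Gd⁴/(8D³N_a) = (76.6×10³)(8.8⁴)/(8·73.0³·17) = 8.6826 N/mm
U = ½kδ² = 0.5 × 8.6826 × 29.3² = 3727 N·mm = 3.727 J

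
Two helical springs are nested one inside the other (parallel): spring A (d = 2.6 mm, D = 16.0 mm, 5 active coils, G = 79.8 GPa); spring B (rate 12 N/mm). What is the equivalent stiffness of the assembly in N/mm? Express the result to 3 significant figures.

k_A = Gd⁴/(8D³N_a) = (79.8×10³)(2.6⁴)/(8·16.0³·5) = 22.257 N/mm
Parallel: k_eq = 22.257 + 12 = 34.257 N/mm

34.3 N/mm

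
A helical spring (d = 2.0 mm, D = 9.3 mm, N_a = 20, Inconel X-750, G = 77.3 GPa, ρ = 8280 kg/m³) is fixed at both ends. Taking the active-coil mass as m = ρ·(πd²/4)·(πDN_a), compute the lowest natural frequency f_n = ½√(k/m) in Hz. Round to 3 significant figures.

398 Hz

k = Gd⁴/(8D³N_a) = (77.3×10³)(2.0⁴)/(8·9.3³·20) = 9.6102 N/mm = 9610.2 N/m
Wire length L = πDN_a = π·9.3·20 = 584.34 mm
m = ρ·(πd²/4)·L = 8280 × 3.1416×10⁻⁶ m² × 0.58434 m = 0.0152 kg
f_n = ½√(k/m) = 0.5·√(9610.2/0.0152) = 0.5·√(6.3225e+05) = 397.57 Hz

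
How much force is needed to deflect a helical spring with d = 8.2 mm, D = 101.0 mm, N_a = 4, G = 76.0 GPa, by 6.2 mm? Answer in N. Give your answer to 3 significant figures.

k = Gd⁴/(8D³N_a) = (76.0×10³)(8.2⁴)/(8·101.0³·4) = 10.422 N/mm
F = k·δ = 10.422 × 6.2 = 64.617 N

64.6 N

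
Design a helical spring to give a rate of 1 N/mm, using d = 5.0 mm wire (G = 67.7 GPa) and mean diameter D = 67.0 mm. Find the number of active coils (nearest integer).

N_a = Gd⁴/(8D³k) = (67.7×10³ × 5.0⁴)/(8 × 67.0³ × 1)
    = 4.23125e+07 / 2.4061e+06 = 17.59 → 18 coils

18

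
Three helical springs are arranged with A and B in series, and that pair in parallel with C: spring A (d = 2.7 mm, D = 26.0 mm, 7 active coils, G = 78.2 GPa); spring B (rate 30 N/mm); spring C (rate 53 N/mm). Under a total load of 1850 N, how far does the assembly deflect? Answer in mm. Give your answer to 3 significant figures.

32.6 mm

k_A = Gd⁴/(8D³N_a) = (78.2×10³)(2.7⁴)/(8·26.0³·7) = 4.2223 N/mm
Springs A,B series: k_AB = 1/(1/4.2223+1/30) = 3.7014 N/mm; parallel with C: k_eq = 3.7014+53 = 56.701 N/mm
δ = F/k_eq = 1850/56.701 = 32.627 mm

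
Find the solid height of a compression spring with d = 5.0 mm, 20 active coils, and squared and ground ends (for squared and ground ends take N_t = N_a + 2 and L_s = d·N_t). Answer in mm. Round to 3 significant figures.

squared and ground ends: N_t = N_a + 2 = 20 + 2 = 22
L_s = d·N_t = 5.0 × 22 = 110 mm

110 mm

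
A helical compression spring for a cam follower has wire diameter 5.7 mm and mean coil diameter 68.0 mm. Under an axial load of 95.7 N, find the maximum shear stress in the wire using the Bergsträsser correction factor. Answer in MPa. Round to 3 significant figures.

99.5 MPa

Spring index C = D/d = 68.0/5.7 = 11.9298
K_B = (4C+2)/(4C−3) = 49.719/44.719 = 1.1118
τ₀ = 8FD/(πd³) = 8·95.7·68.0/(π·5.7³) = 52060.8/581.8 = 89.482 MPa
τ_max = K·τ₀ = 1.1118 × 89.482 = 99.487 MPa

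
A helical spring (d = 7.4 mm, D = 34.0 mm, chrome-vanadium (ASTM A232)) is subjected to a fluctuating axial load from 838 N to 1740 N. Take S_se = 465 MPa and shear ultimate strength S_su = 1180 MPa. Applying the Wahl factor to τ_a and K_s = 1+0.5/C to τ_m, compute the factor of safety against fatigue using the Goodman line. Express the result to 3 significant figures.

1.86

C = D/d = 34.0/7.4 = 4.5946; K_W = (4C−1)/(4C−4)+0.615/C = 1.3425; K_s = 1+0.5/C = 1.1088
F_a = (F_max−F_min)/2 = 451 N; F_m = (F_max+F_min)/2 = 1289 N
τ_a = K_W·8F_aD/(πd³) = 1.3425 × 96.361 = 129.36 MPa
τ_m = K_s·8F_mD/(πd³) = 1.1088 × 275.41 = 305.38 MPa
Goodman: 1/n_f = τ_a/S_se + τ_m/S_su = 129.36/465 + 305.38/1180 = 0.27820 + 0.25880 = 0.537
n_f = 1/0.537 = 1.862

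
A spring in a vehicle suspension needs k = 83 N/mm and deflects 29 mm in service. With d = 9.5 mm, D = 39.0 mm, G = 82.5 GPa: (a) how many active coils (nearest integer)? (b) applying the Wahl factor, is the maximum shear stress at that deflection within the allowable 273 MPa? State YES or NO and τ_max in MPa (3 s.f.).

N_a = Gd⁴/(8D³k) = (82.5×10³)(9.5⁴)/(8·39.0³·83) = 17.06 → N_a = 17
Actual rate k = Gd⁴/(8D³·17) = 83.294 N/mm
Working load F = kδ = 83.294·29 = 2415.5 N
C = 39.0/9.5 = 4.1053; K_W = (4C−1)/(4C−4)+0.615/C = 1.3913
τ_max = K_W·8FD/(πd³) = 1.3913·279.8 = 389.29 MPa
τ_max > 273 MPa → exceeds allowable

(a) 17 coils; (b) NO, τ_max = 389 MPa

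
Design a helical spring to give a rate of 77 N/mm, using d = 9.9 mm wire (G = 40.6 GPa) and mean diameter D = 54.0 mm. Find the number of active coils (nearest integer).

4

N_a = Gd⁴/(8D³k) = (40.6×10³ × 9.9⁴)/(8 × 54.0³ × 77)
    = 3.90002e+08 / 9.69978e+07 = 4.021 → 4 coils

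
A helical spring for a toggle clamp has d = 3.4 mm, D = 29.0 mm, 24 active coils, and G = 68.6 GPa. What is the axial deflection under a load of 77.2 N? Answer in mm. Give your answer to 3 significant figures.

k = Gd⁴/(8D³N_a) = (68.6×10³)(3.4⁴)/(8·29.0³·24) = 1.9577 N/mm
δ = F/k = 77.2 / 1.9577 = 39.434 mm

39.4 mm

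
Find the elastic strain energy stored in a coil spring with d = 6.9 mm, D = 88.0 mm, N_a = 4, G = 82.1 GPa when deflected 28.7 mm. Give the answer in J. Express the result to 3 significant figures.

3.51 J

k = Gd⁴/(8D³N_a) = (82.1×10³)(6.9⁴)/(8·88.0³·4) = 8.5338 N/mm
U = ½kδ² = 0.5 × 8.5338 × 28.7² = 3514.6 N·mm = 3.5146 J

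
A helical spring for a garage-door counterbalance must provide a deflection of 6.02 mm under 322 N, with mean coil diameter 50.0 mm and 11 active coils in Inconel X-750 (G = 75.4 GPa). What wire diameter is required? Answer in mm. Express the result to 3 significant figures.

Required rate k = F/δ = 322/6.02 = 53.488 N/mm
d = (8D³N_a·k / G)^(1/4) = (8·50.0³·11·53.488 / (75.4×10³))^0.25
  = (7803.3)^0.25 = 9.3988 mm

9.40 mm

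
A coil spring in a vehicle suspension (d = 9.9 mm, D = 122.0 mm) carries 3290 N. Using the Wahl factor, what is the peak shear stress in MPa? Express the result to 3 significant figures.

1180 MPa

Spring index C = D/d = 122.0/9.9 = 12.3232
K_W = (4C−1)/(4C−4) + 0.615/C = 48.293/45.293 + 0.0499 = 1.1161
τ₀ = 8FD/(πd³) = 8·3290·122.0/(π·9.9³) = 3.21104e+06/3048.3 = 1053.4 MPa
τ_max = K·τ₀ = 1.1161 × 1053.4 = 1175.7 MPa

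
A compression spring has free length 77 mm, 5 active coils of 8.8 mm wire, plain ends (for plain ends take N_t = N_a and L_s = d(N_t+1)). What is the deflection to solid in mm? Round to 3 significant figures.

24.2 mm

N_t = 5; L_s = 8.8·6 = 52.8 mm
δ_solid = L₀ − L_s = 77 − 52.8 = 24.2 mm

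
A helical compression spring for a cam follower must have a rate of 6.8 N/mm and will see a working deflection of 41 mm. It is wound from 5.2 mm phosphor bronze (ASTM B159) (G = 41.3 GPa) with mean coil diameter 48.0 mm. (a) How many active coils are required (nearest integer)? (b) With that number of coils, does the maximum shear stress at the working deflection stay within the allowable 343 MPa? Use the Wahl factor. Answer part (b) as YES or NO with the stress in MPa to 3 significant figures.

N_a = Gd⁴/(8D³k) = (41.3×10³)(5.2⁴)/(8·48.0³·6.8) = 5.019 → N_a = 5
Actual rate k = Gd⁴/(8D³·5) = 6.8262 N/mm
Working load F = kδ = 6.8262·41 = 279.87 N
C = 48.0/5.2 = 9.2308; K_W = (4C−1)/(4C−4)+0.615/C = 1.1577
τ_max = K_W·8FD/(πd³) = 1.1577·243.3 = 281.68 MPa
τ_max ≤ 343 MPa → acceptable

(a) 5 coils; (b) YES, τ_max = 282 MPa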